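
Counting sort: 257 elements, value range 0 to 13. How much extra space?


n = 257 (output array)
k = 14 (count array for 14 distinct values)
Extra space = 257 + 14 = 271


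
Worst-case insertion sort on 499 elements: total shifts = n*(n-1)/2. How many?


Sum of shifts = 1 + 2 + 3 + ... + 498
= 499 * 498 / 2
= 248502 / 2
= 124251


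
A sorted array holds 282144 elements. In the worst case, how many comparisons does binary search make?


Halving sequence: 282144 -> 141072 -> 70536 -> 35268 -> 17634 -> 8817 -> 4408 -> 2204 -> 1102 -> 551 -> 275 -> 137 -> 68 -> 34 -> 17 -> 8 -> 4 -> 2 -> 1
Number of halvings = 18
Max comparisons = 18 + 1 = 19


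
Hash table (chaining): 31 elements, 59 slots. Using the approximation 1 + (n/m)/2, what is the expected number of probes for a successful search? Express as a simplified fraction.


Computing expected probes:
alpha = 31/59
= 1 + alpha/2
= 1 + 31/(2*59)
= (2*59 + 31) / (2*59)
= 149/118


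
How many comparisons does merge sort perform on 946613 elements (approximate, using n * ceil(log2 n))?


Recursion depth: ceil(log2(946613)) = 20
Each recursion level merges n = 946613 elements
Total = 946613 * 20 = 18932260


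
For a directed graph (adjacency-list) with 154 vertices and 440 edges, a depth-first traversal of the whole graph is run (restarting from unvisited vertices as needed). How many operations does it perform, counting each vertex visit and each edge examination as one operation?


A full DFS traversal visits each vertex once and examines each edge once.
V = 154
E = 440
Sum = 154 + 440 = 594


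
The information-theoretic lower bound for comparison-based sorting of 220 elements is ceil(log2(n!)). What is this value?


A binary decision tree of height h has at most 2^h leaves and needs at least n! of them, so h >= ceil(log2(n!)).
220! is far too large to multiply out, so use Stirling's series:
  ln(n!) ~ n ln n - n + (1/2) ln(2 pi n) + 1/(12n)  (error below 1/(360 n^3), negligible here)
  ln(220) = 5.3936275
  n ln n = 220 * 5.3936275 = 1186.5981
  (1/2) ln(2 pi * 220) = (1/2) ln(1382.3008) = 3.6158
  1/(12*220) = 0.0004
  ln(220!) ~ 1186.5981 - 220 + 3.6158 + 0.0004 = 970.2143
Convert to base 2: log2(220!) = 970.2143 / ln 2 = 970.2143 / 0.69314718 = 1399.7234
ceil(1399.7234) = 1400


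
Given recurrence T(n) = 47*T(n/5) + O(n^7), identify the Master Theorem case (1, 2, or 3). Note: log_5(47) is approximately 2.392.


Master Theorem parameters: a=47, b=5, c=7
log_b(a) = 2.392
Compare b^c with a: 5^7 = 78125 > 47, so c > log_b(a).
Comparing c=7 vs log_b(a)=2.392:
7 > 2.392 => Case 3
Result: T(n) = O(n^7)
Master Theorem case = 3


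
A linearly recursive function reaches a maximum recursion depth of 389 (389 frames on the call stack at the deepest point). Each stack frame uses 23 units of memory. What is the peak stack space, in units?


Maximum recursion depth = 389 frames
Memory per frame = 23 units
Total stack space = depth * frame_size
= 389 * 23 = 8947


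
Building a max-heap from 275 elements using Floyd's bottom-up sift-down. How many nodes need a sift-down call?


In a heap of 275 elements (0-indexed array):
  Last element index: 274
  Parent of last element: floor((274 - 1) / 2) = 136
  Internal nodes: indices 0 to 136
  Count = floor(275/2) = 137


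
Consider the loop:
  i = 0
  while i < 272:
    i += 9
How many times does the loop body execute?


Starting at i = 0, each iteration adds 9.
Iterations until i >= 272:
  Iteration 1: i = 0 -> i = 9
  Iteration 2: i = 9 -> i = 18
  Iteration 3: i = 18 -> i = 27
  Iteration 4: i = 27 -> i = 36
  Iteration 5: i = 36 -> i = 45
  Iteration 6: i = 45 -> i = 54
  Iteration 7: i = 54 -> i = 63
  Iteration 8: i = 63 -> i = 72
  ... continuing ...
Total iterations = ceil(272/9) = 31


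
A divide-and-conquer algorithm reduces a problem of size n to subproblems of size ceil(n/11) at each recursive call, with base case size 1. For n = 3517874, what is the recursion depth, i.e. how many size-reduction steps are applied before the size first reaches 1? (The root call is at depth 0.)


Each step divides the size by 11 (rounding up); after k steps the size is ceil(n/11^k), which equals 1 exactly when 11^k >= n.
So the depth is the smallest k with 11^k >= 3517874, i.e. ceil(log_11(3517874)).
11^6 = 1771561 < 3517874 <= 19487171 = 11^7
Recursion depth = 7


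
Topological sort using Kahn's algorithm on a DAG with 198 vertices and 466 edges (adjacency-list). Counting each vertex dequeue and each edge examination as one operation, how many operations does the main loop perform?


Kahn's algorithm:
  1. Compute in-degrees: O(V + E)
  2. Process queue: each vertex dequeued once (O(V))
     each edge examined once (O(E))
Total = V + E = 198 + 466 = 664


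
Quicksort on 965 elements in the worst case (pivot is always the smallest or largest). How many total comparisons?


In the worst case, each partition step picks the worst pivot:
  Partition 1: 964 comparisons (n-1 elements to compare)
  Partition 2: 963 comparisons
  Partition 3: 962 comparisons
  Partition 4: 961 comparisons
  Partition 5: 960 comparisons
  ...
  Last partition: 0 comparisons
Total = (n-1) + (n-2) + ... + 1 + 0 = n*(n-1)/2
= 965*964/2 = 465130


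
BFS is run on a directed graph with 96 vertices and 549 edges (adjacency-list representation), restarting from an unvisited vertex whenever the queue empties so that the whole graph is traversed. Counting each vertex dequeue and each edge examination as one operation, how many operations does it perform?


A full BFS traversal dequeues each vertex exactly once and examines each directed edge exactly once.
V = 96 (vertex processing cost)
E = 549 (edge examination cost)
Total operations proportional to V + E = 96 + 549 = 645


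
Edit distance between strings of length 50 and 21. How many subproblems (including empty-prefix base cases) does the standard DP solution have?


The table includes base cases (empty prefixes).
Rows: (m+1) = 51
Columns: (n+1) = 22
Total = 51 * 22 = 1122


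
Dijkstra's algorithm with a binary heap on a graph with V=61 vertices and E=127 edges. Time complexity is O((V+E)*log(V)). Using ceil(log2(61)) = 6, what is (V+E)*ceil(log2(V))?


Dijkstra with a binary heap: each vertex is extracted once, each edge may relax once.
Each heap operation costs O(log V).
V + E = 61 + 127 = 188
ceil(log2(61)) = 6 (since 2^5 = 32 < 61 <= 64 = 2^6)
Total heap work = (V+E) * ceil(log2(V)) = 188 * 6 = 1128


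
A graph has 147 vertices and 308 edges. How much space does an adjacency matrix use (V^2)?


Adjacency matrix: V x V grid of entries
Space = V^2 = 147^2 = 147 * 147 = 21609


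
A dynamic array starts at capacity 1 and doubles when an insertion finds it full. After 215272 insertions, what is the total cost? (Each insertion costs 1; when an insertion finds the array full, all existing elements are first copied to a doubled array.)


Insertion cost: 215272 (one per element)
Resizes occur just before inserting elements 2, 3, 5, 9, ...
Elements copied at each resize: 1 + 2 + 4 + 8 + 16 + 32 + 64 + 128 + 256 + 512 + 1024 + 2048 + 4096 + 8192 + 16384 + 32768 + 65536 + 131072
Sum of copies = 262143 (geometric series: 2^k - 1)
Total = 215272 + 262143 = 477415


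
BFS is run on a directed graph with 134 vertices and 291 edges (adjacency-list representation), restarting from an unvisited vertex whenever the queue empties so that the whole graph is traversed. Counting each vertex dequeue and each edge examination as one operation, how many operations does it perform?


A full BFS traversal dequeues each vertex exactly once and examines each directed edge exactly once.
V = 134 (vertex processing cost)
E = 291 (edge examination cost)
Total operations proportional to V + E = 134 + 291 = 425


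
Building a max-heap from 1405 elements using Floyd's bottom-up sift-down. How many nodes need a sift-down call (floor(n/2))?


In a heap of 1405 elements (0-indexed array):
  Last element index: 1404
  Parent of last element: floor((1404 - 1) / 2) = 701
  Internal nodes: indices 0 to 701
  Count = floor(1405/2) = 702


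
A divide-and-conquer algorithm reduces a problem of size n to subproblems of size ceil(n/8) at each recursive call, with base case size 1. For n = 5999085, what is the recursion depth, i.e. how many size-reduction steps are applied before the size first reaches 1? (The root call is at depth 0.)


Each step divides the size by 8 (rounding up); after k steps the size is ceil(n/8^k), which equals 1 exactly when 8^k >= n.
So the depth is the smallest k with 8^k >= 5999085, i.e. ceil(log_8(5999085)).
8^7 = 2097152 < 5999085 <= 16777216 = 8^8
Recursion depth = 8


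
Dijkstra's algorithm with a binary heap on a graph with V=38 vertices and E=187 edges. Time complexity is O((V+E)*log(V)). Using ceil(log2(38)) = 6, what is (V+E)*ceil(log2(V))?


Dijkstra with a binary heap: each vertex is extracted once, each edge may relax once.
Each heap operation costs O(log V).
V + E = 38 + 187 = 225
ceil(log2(38)) = 6 (since 2^5 = 32 < 38 <= 64 = 2^6)
Total heap work = (V+E) * ceil(log2(V)) = 225 * 6 = 1350


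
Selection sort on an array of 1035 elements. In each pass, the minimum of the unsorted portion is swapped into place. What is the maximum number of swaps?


Selection sort performs one swap per pass:
  Pass 1: find min in positions 0 to 1034, swap with position 0
  Pass 2: find min in positions 1 to 1034, swap with position 1
  Pass 3: find min in positions 2 to 1034, swap with position 2
  Pass 4: find min in positions 3 to 1034, swap with position 3
  Pass 5: find min in positions 4 to 1034, swap with position 4
  ... (1029 more passes)
Total passes (and swaps) = n - 1 = 1035 - 1 = 1034


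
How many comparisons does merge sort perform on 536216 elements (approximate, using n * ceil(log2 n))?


Recursion depth: ceil(log2(536216)) = 20
Each recursion level merges n = 536216 elements
Total = 536216 * 20 = 10724320


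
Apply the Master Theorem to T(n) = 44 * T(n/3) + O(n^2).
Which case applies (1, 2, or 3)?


The Master Theorem: T(n) = a*T(n/b) + O(n^c)
  a = 44, b = 3, c = 2
log_b(a) = log_3(44) ~ 3.445
Compare b^c with a: 3^2 = 9 < 44, so c < log_b(a).
Since c < log_b(a), Case 1 applies.
T(n) = O(n^(log_3 44)) ~ O(n^3.445)
Master Theorem case = 1


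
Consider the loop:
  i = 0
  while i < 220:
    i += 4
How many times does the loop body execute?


Starting at i = 0, each iteration adds 4.
Iterations until i >= 220:
  Iteration 1: i = 0 -> i = 4
  Iteration 2: i = 4 -> i = 8
  Iteration 3: i = 8 -> i = 12
  Iteration 4: i = 12 -> i = 16
  Iteration 5: i = 16 -> i = 20
  Iteration 6: i = 20 -> i = 24
  Iteration 7: i = 24 -> i = 28
  Iteration 8: i = 28 -> i = 32
  ... continuing ...
Total iterations = ceil(220/4) = 55


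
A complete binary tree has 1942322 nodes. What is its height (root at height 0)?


In a complete binary tree, level k holds nodes 2^k .. 2^(k+1)-1 (1-indexed).
Height = floor(log2(n)) = floor(log2(1942322)) = 20
Check: 2^20 = 1048576 <= 1942322 < 2097152 = 2^21


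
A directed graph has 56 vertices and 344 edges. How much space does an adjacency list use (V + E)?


Adjacency list: one list head per vertex + one entry per edge
Vertex heads: 56
Edge entries: 344
Total = 56 + 344 = 400


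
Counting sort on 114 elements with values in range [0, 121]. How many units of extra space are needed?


Output array size: 114 (to store sorted result)
Count array size: 122 (one slot per possible value, range 0 to 121)
Total extra space = 114 + 122 = 236


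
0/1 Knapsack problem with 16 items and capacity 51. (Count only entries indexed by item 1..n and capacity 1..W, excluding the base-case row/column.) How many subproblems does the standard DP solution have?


The DP table is indexed by (item, capacity).
Rows: 16 items
Columns: 51 capacity values (1 to W)
Total subproblems = 16 * 51 = 816


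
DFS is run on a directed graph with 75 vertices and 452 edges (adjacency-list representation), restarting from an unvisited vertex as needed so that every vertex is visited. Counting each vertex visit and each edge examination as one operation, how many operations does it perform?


A full DFS traversal processes each vertex exactly once (push/pop on stack).
Each directed edge is examined once.
V = 75, E = 452
V + E = 527


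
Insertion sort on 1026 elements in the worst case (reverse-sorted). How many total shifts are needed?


In the worst case (reverse-sorted), each element shifts past all previous:
  Element 1: 1 shifts
  Element 2: 2 shifts
  Element 3: 3 shifts
  Element 4: 4 shifts
  Element 5: 5 shifts
  ...
  Element 1025: 1025 shifts
Total = 1 + 2 + ... + 1025
= 1026*(1026-1)/2 = 525825


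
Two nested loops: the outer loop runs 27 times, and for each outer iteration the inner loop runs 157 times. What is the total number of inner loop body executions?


Outer loop: 27 iterations
Inner loop: 157 iterations per outer iteration
Total = 27 * 157 = 4239


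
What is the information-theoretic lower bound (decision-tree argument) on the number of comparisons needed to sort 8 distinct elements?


A binary decision tree of height h has at most 2^h leaves and needs at least n! of them, so h >= ceil(log2(n!)).
Compute 8! as a running product:
  x2 = 2, x3 = 6, x4 = 24, x5 = 120
  x6 = 720, x7 = 5040, x8 = 40320
8! = 40320
Bracket between powers of 2:
  2^15 = 32768 < 40320 <= 65536 = 2^16
So ceil(log2(8!)) = 16


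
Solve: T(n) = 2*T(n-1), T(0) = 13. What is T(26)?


Unrolling:
T(26) = 2*T(25) = 2^2*T(24) = ... = 2^26*T(0)
= 2^26 * 13
= 67108864 * 13 = 872415232


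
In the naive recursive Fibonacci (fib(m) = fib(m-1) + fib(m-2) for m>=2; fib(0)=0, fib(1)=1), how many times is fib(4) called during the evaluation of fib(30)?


Let N(m) = number of times fib(m) is called while evaluating fib(30).
N(30) = 1 (the initial call).
N(29) = 1 (only fib(30) calls it).
For 1 <= m <= 28: fib(m) is called by fib(m+1) and fib(m+2), so
  N(m) = N(m+1) + N(m+2).
fib(0) is called only by fib(2), so N(0) = N(2).
Walk down from m=30:
  N(30)=1, N(29)=1, N(28)=2, N(27)=3, N(26)=5, N(25)=8, N(24)=13, N(23)=21, N(22)=34, N(21)=55, N(20)=89, N(19)=144, N(18)=233, N(17)=377, N(16)=610, N(15)=987, N(14)=1597, N(13)=2584, N(12)=4181, N(11)=6765, N(10)=10946, N(9)=17711, N(8)=28657, N(7)=46368, N(6)=75025, N(5)=121393, N(4)=196418
N(4) = 196418


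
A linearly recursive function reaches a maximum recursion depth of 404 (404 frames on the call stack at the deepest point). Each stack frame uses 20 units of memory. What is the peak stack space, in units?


Maximum recursion depth = 404 frames
Memory per frame = 20 units
Total stack space = depth * frame_size
= 404 * 20 = 8080


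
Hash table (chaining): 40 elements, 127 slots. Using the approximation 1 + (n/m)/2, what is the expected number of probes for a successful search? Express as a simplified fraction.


Computing expected probes:
alpha = 40/127
= 1 + alpha/2
= 1 + 40/(2*127)
= (2*127 + 40) / (2*127)
= 294/254 = 147/127


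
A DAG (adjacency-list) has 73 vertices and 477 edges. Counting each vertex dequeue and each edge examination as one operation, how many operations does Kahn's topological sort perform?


V = 73 (vertex processing)
E = 477 (edge processing)
V + E = 73 + 477 = 550


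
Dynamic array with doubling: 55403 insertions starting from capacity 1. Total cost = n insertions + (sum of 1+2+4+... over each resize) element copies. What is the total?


n = 55403
Insertion costs: 55403
Resizes copy 1, 2, 4, ... up to the largest power of 2 that is <= n-1 = 55402, i.e. 32768.
Copy costs = 1 + 2 + 4 + 8 + 16 + 32 + 64 + 128 + 256 + 512 + 1024 + 2048 + 4096 + 8192 + 16384 + 32768 = 65535
Total = 55403 + 65535 = 120938


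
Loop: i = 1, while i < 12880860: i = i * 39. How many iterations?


i multiplies by 39 each step:
i = 1 -> 39 -> 1521 -> 59319 -> 2313441 -> 90224199 (stop)
Iterations = ceil(log_39(12880860)) = 5


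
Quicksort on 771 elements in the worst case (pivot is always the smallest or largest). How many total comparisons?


In the worst case, each partition step picks the worst pivot:
  Partition 1: 770 comparisons (n-1 elements to compare)
  Partition 2: 769 comparisons
  Partition 3: 768 comparisons
  Partition 4: 767 comparisons
  Partition 5: 766 comparisons
  ...
  Last partition: 0 comparisons
Total = (n-1) + (n-2) + ... + 1 + 0 = n*(n-1)/2
= 771*770/2 = 296835


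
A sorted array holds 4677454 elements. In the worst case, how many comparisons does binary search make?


Halving sequence: 4677454 -> 2338727 -> 1169363 -> 584681 -> 292340 -> 146170 -> 73085 -> 36542 -> 18271 -> 9135 -> 4567 -> 2283 -> 1141 -> 570 -> 285 -> 142 -> 71 -> 35 -> 17 -> 8 -> 4 -> 2 -> 1
Number of halvings = 22
Max comparisons = 22 + 1 = 23


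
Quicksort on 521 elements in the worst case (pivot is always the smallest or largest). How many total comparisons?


In the worst case, each partition step picks the worst pivot:
  Partition 1: 520 comparisons (n-1 elements to compare)
  Partition 2: 519 comparisons
  Partition 3: 518 comparisons
  Partition 4: 517 comparisons
  Partition 5: 516 comparisons
  ...
  Last partition: 0 comparisons
Total = (n-1) + (n-2) + ... + 1 + 0 = n*(n-1)/2
= 521*520/2 = 135460


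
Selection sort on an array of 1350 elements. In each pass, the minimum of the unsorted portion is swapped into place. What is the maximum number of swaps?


Selection sort performs one swap per pass:
  Pass 1: find min in positions 0 to 1349, swap with position 0
  Pass 2: find min in positions 1 to 1349, swap with position 1
  Pass 3: find min in positions 2 to 1349, swap with position 2
  Pass 4: find min in positions 3 to 1349, swap with position 3
  Pass 5: find min in positions 4 to 1349, swap with position 4
  ... (1344 more passes)
Total passes (and swaps) = n - 1 = 1350 - 1 = 1349


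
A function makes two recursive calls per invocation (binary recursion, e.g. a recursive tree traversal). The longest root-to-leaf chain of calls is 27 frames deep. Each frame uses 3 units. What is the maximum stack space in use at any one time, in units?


Binary recursion: the two calls run one after the other, so only one root-to-leaf chain of frames is on the stack at a time.
Maximum depth (longest chain) = 27 frames
Each frame = 3 units
Max stack space = 27 * 3 = 81


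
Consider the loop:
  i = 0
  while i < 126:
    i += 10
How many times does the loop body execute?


Starting at i = 0, each iteration adds 10.
Iterations until i >= 126:
  Iteration 1: i = 0 -> i = 10
  Iteration 2: i = 10 -> i = 20
  Iteration 3: i = 20 -> i = 30
  Iteration 4: i = 30 -> i = 40
  Iteration 5: i = 40 -> i = 50
  Iteration 6: i = 50 -> i = 60
  Iteration 7: i = 60 -> i = 70
  Iteration 8: i = 70 -> i = 80
  ... continuing ...
Total iterations = ceil(126/10) = 13


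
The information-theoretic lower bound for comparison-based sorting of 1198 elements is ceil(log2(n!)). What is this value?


A binary decision tree of height h has at most 2^h leaves and needs at least n! of them, so h >= ceil(log2(n!)).
1198! is far too large to multiply out, so use Stirling's series:
  ln(n!) ~ n ln n - n + (1/2) ln(2 pi n) + 1/(12n)  (error below 1/(360 n^3), negligible here)
  ln(1198) = 7.0884088
  n ln n = 1198 * 7.0884088 = 8491.9137
  (1/2) ln(2 pi * 1198) = (1/2) ln(7527.2560) = 4.4631
  1/(12*1198) = 0.0001
  ln(1198!) ~ 8491.9137 - 1198 + 4.4631 + 0.0001 = 7298.3769
Convert to base 2: log2(1198!) = 7298.3769 / ln 2 = 7298.3769 / 0.69314718 = 10529.3322
ceil(10529.3322) = 10530


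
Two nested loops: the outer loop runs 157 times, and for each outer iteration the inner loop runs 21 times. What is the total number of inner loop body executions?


Outer loop: 157 iterations
Inner loop: 21 iterations per outer iteration
Total = 157 * 21 = 3297


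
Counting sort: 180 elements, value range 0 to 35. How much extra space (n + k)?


n = 180 (output array)
k = 36 (count array for 36 distinct values)
Extra space = 180 + 36 = 216


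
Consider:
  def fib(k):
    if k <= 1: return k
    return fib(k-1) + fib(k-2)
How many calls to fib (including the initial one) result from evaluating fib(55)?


Let C(m) = total calls to evaluate fib(m). Then C(0)=C(1)=1, and
C(m) = 1 + C(m-1) + C(m-2) for m >= 2.
Build the table (each entry = 1 + previous two):
  C(0) = 1
  C(1) = 1
  C(2) = 1 + 1 + 1 = 3
  C(3) = 1 + 3 + 1 = 5
  C(4) = 1 + 5 + 3 = 9
  C(5) = 1 + 9 + 5 = 15
  C(6) = 1 + 15 + 9 = 25
  C(7) = 1 + 25 + 15 = 41
  C(8) = 1 + 41 + 25 = 67
  C(9) = 1 + 67 + 41 = 109
  C(10) = 1 + 109 + 67 = 177
  C(11) = 1 + 177 + 109 = 287
  C(12) = 1 + 287 + 177 = 465
  C(13) = 1 + 465 + 287 = 753
  C(14) = 1 + 753 + 465 = 1219
  C(15) = 1 + 1219 + 753 = 1973
  C(16) = 1 + 1973 + 1219 = 3193
  C(17) = 1 + 3193 + 1973 = 5167
  C(18) = 1 + 5167 + 3193 = 8361
  C(19) = 1 + 8361 + 5167 = 13529
  C(20) = 1 + 13529 + 8361 = 21891
  C(21) = 1 + 21891 + 13529 = 35421
  C(22) = 1 + 35421 + 21891 = 57313
  C(23) = 1 + 57313 + 35421 = 92735
  C(24) = 1 + 92735 + 57313 = 150049
  C(25) = 1 + 150049 + 92735 = 242785
  C(26) = 1 + 242785 + 150049 = 392835
  C(27) = 1 + 392835 + 242785 = 635621
  C(28) = 1 + 635621 + 392835 = 1028457
  C(29) = 1 + 1028457 + 635621 = 1664079
  C(30) = 1 + 1664079 + 1028457 = 2692537
  C(31) = 1 + 2692537 + 1664079 = 4356617
  C(32) = 1 + 4356617 + 2692537 = 7049155
  C(33) = 1 + 7049155 + 4356617 = 11405773
  C(34) = 1 + 11405773 + 7049155 = 18454929
  C(35) = 1 + 18454929 + 11405773 = 29860703
  C(36) = 1 + 29860703 + 18454929 = 48315633
  C(37) = 1 + 48315633 + 29860703 = 78176337
  C(38) = 1 + 78176337 + 48315633 = 126491971
  C(39) = 1 + 126491971 + 78176337 = 204668309
  C(40) = 1 + 204668309 + 126491971 = 331160281
  C(41) = 1 + 331160281 + 204668309 = 535828591
  C(42) = 1 + 535828591 + 331160281 = 866988873
  C(43) = 1 + 866988873 + 535828591 = 1402817465
  C(44) = 1 + 1402817465 + 866988873 = 2269806339
  C(45) = 1 + 2269806339 + 1402817465 = 3672623805
  C(46) = 1 + 3672623805 + 2269806339 = 5942430145
  C(47) = 1 + 5942430145 + 3672623805 = 9615053951
  C(48) = 1 + 9615053951 + 5942430145 = 15557484097
  C(49) = 1 + 15557484097 + 9615053951 = 25172538049
  C(50) = 1 + 25172538049 + 15557484097 = 40730022147
  C(51) = 1 + 40730022147 + 25172538049 = 65902560197
  C(52) = 1 + 65902560197 + 40730022147 = 106632582345
  C(53) = 1 + 106632582345 + 65902560197 = 172535142543
  C(54) = 1 + 172535142543 + 106632582345 = 279167724889
  C(55) = 1 + 279167724889 + 172535142543 = 451702867433
Total calls for fib(55) = 451702867433


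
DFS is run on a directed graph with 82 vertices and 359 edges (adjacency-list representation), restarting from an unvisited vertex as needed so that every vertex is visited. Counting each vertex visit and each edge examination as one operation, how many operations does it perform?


A full DFS traversal processes each vertex exactly once (push/pop on stack).
Each directed edge is examined once.
V = 82, E = 359
V + E = 441


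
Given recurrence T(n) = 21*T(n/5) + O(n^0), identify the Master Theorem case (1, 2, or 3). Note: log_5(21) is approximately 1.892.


Master Theorem parameters: a=21, b=5, c=0
log_b(a) = 1.892
Compare b^c with a: 5^0 = 1 < 21, so c < log_b(a).
Comparing c=0 vs log_b(a)=1.892:
0 < 1.892 => Case 1
Result: T(n) = O(n^(log_5 21)) ~ O(n^1.892)
Master Theorem case = 1


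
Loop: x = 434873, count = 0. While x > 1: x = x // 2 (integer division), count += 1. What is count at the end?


The variable x halves each step:
x = 434873 -> 217436 -> 108718 -> 54359 -> 27179 -> 13589 -> 6794 -> 3397 -> 1698 -> 849 -> 424 -> 212 -> 106 -> 53 -> 26 -> 13 -> 6 -> 3 -> 1
Number of halvings = floor(log2(434873)) = 18


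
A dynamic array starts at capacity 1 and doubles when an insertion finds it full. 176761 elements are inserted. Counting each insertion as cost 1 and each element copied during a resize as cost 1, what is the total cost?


n = 176761
Insertion costs: 176761
Resizes copy 1, 2, 4, ... up to the largest power of 2 that is <= n-1 = 176760, i.e. 131072.
Copy costs = 1 + 2 + 4 + 8 + 16 + 32 + 64 + 128 + 256 + 512 + 1024 + 2048 + 4096 + 8192 + 16384 + 32768 + 65536 + 131072 = 262143
Total = 176761 + 262143 = 438904


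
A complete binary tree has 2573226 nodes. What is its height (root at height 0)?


In a complete binary tree, level k holds nodes 2^k .. 2^(k+1)-1 (1-indexed).
Height = floor(log2(n)) = floor(log2(2573226)) = 21
Check: 2^21 = 2097152 <= 2573226 < 4194304 = 2^22


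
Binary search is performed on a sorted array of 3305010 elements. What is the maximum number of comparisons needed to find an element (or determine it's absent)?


Binary search halves the search space each comparison:
  Step 1: search space = 3305010 -> 1652505
  Step 2: search space = 1652505 -> 826252
  Step 3: search space = 826252 -> 413126
  Step 4: search space = 413126 -> 206563
  Step 5: search space = 206563 -> 103281
  Step 6: search space = 103281 -> 51640
  Step 7: search space = 51640 -> 25820
  Step 8: search space = 25820 -> 12910
  Step 9: search space = 12910 -> 6455
  Step 10: search space = 6455 -> 3227
  Step 11: search space = 3227 -> 1613
  Step 12: search space = 1613 -> 806
  Step 13: search space = 806 -> 403
  Step 14: search space = 403 -> 201
  Step 15: search space = 201 -> 100
  Step 16: search space = 100 -> 50
  Step 17: search space = 50 -> 25
  Step 18: search space = 25 -> 12
  Step 19: search space = 12 -> 6
  Step 20: search space = 6 -> 3
  Step 21: search space = 3 -> 1
  Step 22: search space = 1 (final check)
Maximum comparisons = floor(log2(3305010)) + 1 = 21 + 1 = 22


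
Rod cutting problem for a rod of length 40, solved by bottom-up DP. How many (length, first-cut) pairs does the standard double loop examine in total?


For each subproblem length i = 1..40, the inner loop considers i possible first cuts.
Total = 1 + 2 + ... + 40
= 40*(40+1)/2
= 40*41/2 = 820


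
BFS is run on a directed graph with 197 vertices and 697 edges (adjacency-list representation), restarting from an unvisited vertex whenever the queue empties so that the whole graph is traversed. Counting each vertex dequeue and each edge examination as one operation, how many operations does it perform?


A full BFS traversal dequeues each vertex exactly once and examines each directed edge exactly once.
V = 197 (vertex processing cost)
E = 697 (edge examination cost)
Total operations proportional to V + E = 197 + 697 = 894


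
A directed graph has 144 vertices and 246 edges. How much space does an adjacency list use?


Adjacency list: one list head per vertex + one entry per edge
Vertex heads: 144
Edge entries: 246
Total = 144 + 246 = 390


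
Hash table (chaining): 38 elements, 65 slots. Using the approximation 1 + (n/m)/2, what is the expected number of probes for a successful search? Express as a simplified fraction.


Computing expected probes:
alpha = 38/65
= 1 + alpha/2
= 1 + 38/(2*65)
= (2*65 + 38) / (2*65)
= 168/130 = 84/65


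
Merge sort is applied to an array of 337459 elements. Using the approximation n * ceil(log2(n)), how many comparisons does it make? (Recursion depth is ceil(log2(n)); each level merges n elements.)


Merge sort divides the array into halves recursively.
Number of levels = ceil(log2(337459)) = 19
At each level, approximately n = 337459 comparisons are needed for merging.
Total comparisons ~ n * ceil(log2(n)) = 337459 * 19 = 6411721


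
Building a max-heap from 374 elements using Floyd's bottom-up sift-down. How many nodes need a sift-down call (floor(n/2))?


In a heap of 374 elements (0-indexed array):
  Last element index: 373
  Parent of last element: floor((373 - 1) / 2) = 186
  Internal nodes: indices 0 to 186
  Count = floor(374/2) = 187


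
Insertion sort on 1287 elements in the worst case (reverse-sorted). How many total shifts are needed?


In the worst case (reverse-sorted), each element shifts past all previous:
  Element 1: 1 shifts
  Element 2: 2 shifts
  Element 3: 3 shifts
  Element 4: 4 shifts
  Element 5: 5 shifts
  ...
  Element 1286: 1286 shifts
Total = 1 + 2 + ... + 1286
= 1287*(1287-1)/2 = 827541


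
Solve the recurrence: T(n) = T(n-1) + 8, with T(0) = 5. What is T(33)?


Unrolling the recurrence:
T(33) = T(32) + 8
       = T(31) + 8 + 8
       = T(30) + 8*3
       ...
       = T(0) + 8*33
       = 5 + 264 = 269


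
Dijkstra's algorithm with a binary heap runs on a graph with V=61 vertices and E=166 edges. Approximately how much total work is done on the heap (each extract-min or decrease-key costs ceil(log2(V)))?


Dijkstra with a binary heap: each vertex is extracted once, each edge may relax once.
Each heap operation costs O(log V).
V + E = 61 + 166 = 227
ceil(log2(61)) = 6 (since 2^5 = 32 < 61 <= 64 = 2^6)
Total heap work = (V+E) * ceil(log2(V)) = 227 * 6 = 1362


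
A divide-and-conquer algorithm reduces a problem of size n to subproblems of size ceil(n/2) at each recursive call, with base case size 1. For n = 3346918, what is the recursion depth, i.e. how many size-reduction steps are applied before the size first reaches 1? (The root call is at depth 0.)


Each step divides the size by 2 (rounding up); after k steps the size is ceil(n/2^k), which equals 1 exactly when 2^k >= n.
So the depth is the smallest k with 2^k >= 3346918, i.e. ceil(log_2(3346918)).
2^21 = 2097152 < 3346918 <= 4194304 = 2^22
Recursion depth = 22


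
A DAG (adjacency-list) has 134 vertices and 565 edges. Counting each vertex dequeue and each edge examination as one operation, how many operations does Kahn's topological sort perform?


V = 134 (vertex processing)
E = 565 (edge processing)
V + E = 134 + 565 = 699


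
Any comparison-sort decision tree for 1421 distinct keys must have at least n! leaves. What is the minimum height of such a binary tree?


A binary decision tree of height h has at most 2^h leaves and needs at least n! of them, so h >= ceil(log2(n!)).
1421! is far too large to multiply out, so use Stirling's series:
  ln(n!) ~ n ln n - n + (1/2) ln(2 pi n) + 1/(12n)  (error below 1/(360 n^3), negligible here)
  ln(1421) = 7.2591161
  n ln n = 1421 * 7.2591161 = 10315.2040
  (1/2) ln(2 pi * 1421) = (1/2) ln(8928.4063) = 4.5485
  1/(12*1421) = 0.0001
  ln(1421!) ~ 10315.2040 - 1421 + 4.5485 + 0.0001 = 8898.7526
Convert to base 2: log2(1421!) = 8898.7526 / ln 2 = 8898.7526 / 0.69314718 = 12838.1863
ceil(12838.1863) = 12839


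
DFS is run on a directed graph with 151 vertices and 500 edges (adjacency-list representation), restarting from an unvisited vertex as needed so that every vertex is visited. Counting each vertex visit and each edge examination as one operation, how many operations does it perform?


A full DFS traversal processes each vertex exactly once (push/pop on stack).
Each directed edge is examined once.
V = 151, E = 500
V + E = 651


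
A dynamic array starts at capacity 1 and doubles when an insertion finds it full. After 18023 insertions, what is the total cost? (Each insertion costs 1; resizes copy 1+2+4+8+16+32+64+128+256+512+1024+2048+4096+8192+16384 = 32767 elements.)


Insertion cost: 18023 (one per element)
Resizes occur just before inserting elements 2, 3, 5, 9, ...
Elements copied at each resize: 1 + 2 + 4 + 8 + 16 + 32 + 64 + 128 + 256 + 512 + 1024 + 2048 + 4096 + 8192 + 16384
Sum of copies = 32767 (geometric series: 2^k - 1)
Total = 18023 + 32767 = 50790


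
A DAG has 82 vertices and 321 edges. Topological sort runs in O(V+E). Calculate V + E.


V = 82 (vertex processing)
E = 321 (edge processing)
V + E = 82 + 321 = 403


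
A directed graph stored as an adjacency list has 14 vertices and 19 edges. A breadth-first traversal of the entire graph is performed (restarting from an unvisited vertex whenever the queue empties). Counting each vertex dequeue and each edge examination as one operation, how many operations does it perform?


A full BFS traversal dequeues each vertex once and examines each edge once.
Vertex visits: 14
Edge visits: 19
V + E = 14 + 19 = 33


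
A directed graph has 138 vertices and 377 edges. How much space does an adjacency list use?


Adjacency list: one list head per vertex + one entry per edge
Vertex heads: 138
Edge entries: 377
Total = 138 + 377 = 515


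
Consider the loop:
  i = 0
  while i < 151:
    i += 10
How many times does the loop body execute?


Starting at i = 0, each iteration adds 10.
Iterations until i >= 151:
  Iteration 1: i = 0 -> i = 10
  Iteration 2: i = 10 -> i = 20
  Iteration 3: i = 20 -> i = 30
  Iteration 4: i = 30 -> i = 40
  Iteration 5: i = 40 -> i = 50
  Iteration 6: i = 50 -> i = 60
  Iteration 7: i = 60 -> i = 70
  Iteration 8: i = 70 -> i = 80
  ... continuing ...
Total iterations = ceil(151/10) = 16


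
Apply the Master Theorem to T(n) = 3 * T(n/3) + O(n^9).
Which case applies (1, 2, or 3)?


The Master Theorem: T(n) = a*T(n/b) + O(n^c)
  a = 3, b = 3, c = 9
log_b(a) = log_3(3) = 1
Compare b^c with a: 3^9 = 19683 > 3, so c > log_b(a).
Since c > log_b(a), Case 3 applies.
T(n) = O(n^9)
Master Theorem case = 3


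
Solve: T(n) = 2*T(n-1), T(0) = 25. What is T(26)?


Unrolling:
T(26) = 2*T(25) = 2^2*T(24) = ... = 2^26*T(0)
= 2^26 * 25
= 67108864 * 25 = 1677721600


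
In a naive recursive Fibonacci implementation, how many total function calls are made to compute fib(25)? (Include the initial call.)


Let C(m) = total calls to evaluate fib(m). Then C(0)=C(1)=1, and
C(m) = 1 + C(m-1) + C(m-2) for m >= 2.
Build the table (each entry = 1 + previous two):
  C(0) = 1
  C(1) = 1
  C(2) = 1 + 1 + 1 = 3
  C(3) = 1 + 3 + 1 = 5
  C(4) = 1 + 5 + 3 = 9
  C(5) = 1 + 9 + 5 = 15
  C(6) = 1 + 15 + 9 = 25
  C(7) = 1 + 25 + 15 = 41
  C(8) = 1 + 41 + 25 = 67
  C(9) = 1 + 67 + 41 = 109
  C(10) = 1 + 109 + 67 = 177
  C(11) = 1 + 177 + 109 = 287
  C(12) = 1 + 287 + 177 = 465
  C(13) = 1 + 465 + 287 = 753
  C(14) = 1 + 753 + 465 = 1219
  C(15) = 1 + 1219 + 753 = 1973
  C(16) = 1 + 1973 + 1219 = 3193
  C(17) = 1 + 3193 + 1973 = 5167
  C(18) = 1 + 5167 + 3193 = 8361
  C(19) = 1 + 8361 + 5167 = 13529
  C(20) = 1 + 13529 + 8361 = 21891
  C(21) = 1 + 21891 + 13529 = 35421
  C(22) = 1 + 35421 + 21891 = 57313
  C(23) = 1 + 57313 + 35421 = 92735
  C(24) = 1 + 92735 + 57313 = 150049
  C(25) = 1 + 150049 + 92735 = 242785
Total calls for fib(25) = 242785


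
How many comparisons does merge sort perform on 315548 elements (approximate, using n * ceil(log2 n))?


Recursion depth: ceil(log2(315548)) = 19
Each recursion level merges n = 315548 elements
Total = 315548 * 19 = 5995412


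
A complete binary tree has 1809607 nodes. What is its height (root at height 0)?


In a complete binary tree, level k holds nodes 2^k .. 2^(k+1)-1 (1-indexed).
Height = floor(log2(n)) = floor(log2(1809607)) = 20
Check: 2^20 = 1048576 <= 1809607 < 2097152 = 2^21


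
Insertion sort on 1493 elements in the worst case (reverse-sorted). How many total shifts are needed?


In the worst case (reverse-sorted), each element shifts past all previous:
  Element 1: 1 shifts
  Element 2: 2 shifts
  Element 3: 3 shifts
  Element 4: 4 shifts
  Element 5: 5 shifts
  ...
  Element 1492: 1492 shifts
Total = 1 + 2 + ... + 1492
= 1493*(1493-1)/2 = 1113778


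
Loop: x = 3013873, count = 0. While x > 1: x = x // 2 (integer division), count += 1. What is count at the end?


The variable x halves each step:
x = 3013873 -> 1506936 -> 753468 -> 376734 -> 188367 -> 94183 -> 47091 -> 23545 -> 11772 -> 5886 -> 2943 -> 1471 -> 735 -> 367 -> 183 -> 91 -> 45 -> 22 -> 11 -> 5 -> 2 -> 1
Number of halvings = floor(log2(3013873)) = 21


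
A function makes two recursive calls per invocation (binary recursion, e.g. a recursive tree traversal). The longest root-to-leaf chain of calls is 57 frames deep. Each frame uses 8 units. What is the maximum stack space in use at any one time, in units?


Binary recursion: the two calls run one after the other, so only one root-to-leaf chain of frames is on the stack at a time.
Maximum depth (longest chain) = 57 frames
Each frame = 8 units
Max stack space = 57 * 8 = 456


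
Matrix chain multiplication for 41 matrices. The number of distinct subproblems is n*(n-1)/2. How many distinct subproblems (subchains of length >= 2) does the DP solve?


Subproblems are indexed by (i, j) where i < j.
Number of such pairs = n*(n-1)/2
= 41 * 40 / 2
= 820


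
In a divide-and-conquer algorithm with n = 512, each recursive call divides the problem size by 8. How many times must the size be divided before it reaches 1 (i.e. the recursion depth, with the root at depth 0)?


Number of divisions = log_8(512)
Sizes: 512 -> 64 -> 8 -> 1 (3 divisions)
Recursion depth = 3


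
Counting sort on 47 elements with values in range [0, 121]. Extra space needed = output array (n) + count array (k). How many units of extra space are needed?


Output array size: 47 (to store sorted result)
Count array size: 122 (one slot per possible value, range 0 to 121)
Total extra space = 47 + 122 = 169


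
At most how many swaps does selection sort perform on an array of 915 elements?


Each of the 914 passes places one element in its final position.
Pass 1: swap minimum into position 0
Pass 2: swap minimum of remaining into position 1
...
Pass 914: last two elements, one swap
Maximum swaps = 915 - 1 = 914


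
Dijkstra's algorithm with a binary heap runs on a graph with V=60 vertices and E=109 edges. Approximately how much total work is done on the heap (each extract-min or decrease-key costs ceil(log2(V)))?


Dijkstra with a binary heap: each vertex is extracted once, each edge may relax once.
Each heap operation costs O(log V).
V + E = 60 + 109 = 169
ceil(log2(60)) = 6 (since 2^5 = 32 < 60 <= 64 = 2^6)
Total heap work = (V+E) * ceil(log2(V)) = 169 * 6 = 1014


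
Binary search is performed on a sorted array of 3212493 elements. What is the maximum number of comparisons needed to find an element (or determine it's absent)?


Binary search halves the search space each comparison:
  Step 1: search space = 3212493 -> 1606246
  Step 2: search space = 1606246 -> 803123
  Step 3: search space = 803123 -> 401561
  Step 4: search space = 401561 -> 200780
  Step 5: search space = 200780 -> 100390
  Step 6: search space = 100390 -> 50195
  Step 7: search space = 50195 -> 25097
  Step 8: search space = 25097 -> 12548
  Step 9: search space = 12548 -> 6274
  Step 10: search space = 6274 -> 3137
  Step 11: search space = 3137 -> 1568
  Step 12: search space = 1568 -> 784
  Step 13: search space = 784 -> 392
  Step 14: search space = 392 -> 196
  Step 15: search space = 196 -> 98
  Step 16: search space = 98 -> 49
  Step 17: search space = 49 -> 24
  Step 18: search space = 24 -> 12
  Step 19: search space = 12 -> 6
  Step 20: search space = 6 -> 3
  Step 21: search space = 3 -> 1
  Step 22: search space = 1 (final check)
Maximum comparisons = floor(log2(3212493)) + 1 = 21 + 1 = 22


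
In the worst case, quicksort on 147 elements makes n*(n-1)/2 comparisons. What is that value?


Sum of comparisons per partition:
146 + 145 + ... + 1 + 0
= 147 * (147 - 1) / 2
= 147 * 146 / 2
= 10731


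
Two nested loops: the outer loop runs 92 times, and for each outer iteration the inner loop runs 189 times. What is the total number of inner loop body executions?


Outer loop: 92 iterations
Inner loop: 189 iterations per outer iteration
Total = 92 * 189 = 17388


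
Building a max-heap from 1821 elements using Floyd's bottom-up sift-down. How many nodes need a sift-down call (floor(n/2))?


In a heap of 1821 elements (0-indexed array):
  Last element index: 1820
  Parent of last element: floor((1820 - 1) / 2) = 909
  Internal nodes: indices 0 to 909
  Count = floor(1821/2) = 910


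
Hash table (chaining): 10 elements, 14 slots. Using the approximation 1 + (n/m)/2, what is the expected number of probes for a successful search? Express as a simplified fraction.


Computing expected probes:
alpha = 10/14
= 1 + alpha/2
= 1 + 10/(2*14)
= (2*14 + 10) / (2*14)
= 38/28 = 19/14
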